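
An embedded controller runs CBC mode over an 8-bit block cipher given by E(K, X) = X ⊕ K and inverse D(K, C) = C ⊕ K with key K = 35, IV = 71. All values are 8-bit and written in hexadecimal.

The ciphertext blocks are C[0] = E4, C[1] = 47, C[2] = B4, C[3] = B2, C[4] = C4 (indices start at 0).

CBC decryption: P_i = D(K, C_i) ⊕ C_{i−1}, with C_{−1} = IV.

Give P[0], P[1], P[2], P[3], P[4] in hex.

P[0] = A0, P[1] = 96, P[2] = C6, P[3] = 33, P[4] = 43

P[0]: D(K, E4) = D1; D1 ⊕ 71 = A0.
P[1]: D(K, 47) = 72; 72 ⊕ E4 = 96.
P[2]: D(K, B4) = 81; 81 ⊕ 47 = C6.
P[3]: D(K, B2) = 87; 87 ⊕ B4 = 33.
P[4]: D(K, C4) = F1; F1 ⊕ B2 = 43.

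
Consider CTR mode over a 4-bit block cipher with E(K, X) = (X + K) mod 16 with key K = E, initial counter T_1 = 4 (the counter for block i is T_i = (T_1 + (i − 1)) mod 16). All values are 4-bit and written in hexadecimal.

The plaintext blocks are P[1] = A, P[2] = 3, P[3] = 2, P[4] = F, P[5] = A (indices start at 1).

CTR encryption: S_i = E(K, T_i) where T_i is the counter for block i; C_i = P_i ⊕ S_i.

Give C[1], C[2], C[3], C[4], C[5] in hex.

C[1]: T = 4, S = E(K, T) = 2; A ⊕ 2 = 8.
C[2]: T = 5, S = E(K, T) = 3; 3 ⊕ 3 = 0.
C[3]: T = 6, S = E(K, T) = 4; 2 ⊕ 4 = 6.
C[4]: T = 7, S = E(K, T) = 5; F ⊕ 5 = A.
C[5]: T = 8, S = E(K, T) = 6; A ⊕ 6 = C.

C[1] = 8, C[2] = 0, C[3] = 6, C[4] = A, C[5] = C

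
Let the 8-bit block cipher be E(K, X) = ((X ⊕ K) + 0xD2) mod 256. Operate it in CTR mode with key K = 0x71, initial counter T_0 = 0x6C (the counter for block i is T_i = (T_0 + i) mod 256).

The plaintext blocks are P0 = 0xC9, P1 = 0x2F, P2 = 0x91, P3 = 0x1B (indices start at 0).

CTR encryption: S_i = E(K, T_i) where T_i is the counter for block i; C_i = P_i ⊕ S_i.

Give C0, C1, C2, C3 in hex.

C0 = 0x26, C1 = 0xC1, C2 = 0x60, C3 = 0xEB

C0: T = 0x6C, S = E(K, T) = 0xEF; 0xC9 ⊕ 0xEF = 0x26.
C1: T = 0x6D, S = E(K, T) = 0xEE; 0x2F ⊕ 0xEE = 0xC1.
C2: T = 0x6E, S = E(K, T) = 0xF1; 0x91 ⊕ 0xF1 = 0x60.
C3: T = 0x6F, S = E(K, T) = 0xF0; 0x1B ⊕ 0xF0 = 0xEB.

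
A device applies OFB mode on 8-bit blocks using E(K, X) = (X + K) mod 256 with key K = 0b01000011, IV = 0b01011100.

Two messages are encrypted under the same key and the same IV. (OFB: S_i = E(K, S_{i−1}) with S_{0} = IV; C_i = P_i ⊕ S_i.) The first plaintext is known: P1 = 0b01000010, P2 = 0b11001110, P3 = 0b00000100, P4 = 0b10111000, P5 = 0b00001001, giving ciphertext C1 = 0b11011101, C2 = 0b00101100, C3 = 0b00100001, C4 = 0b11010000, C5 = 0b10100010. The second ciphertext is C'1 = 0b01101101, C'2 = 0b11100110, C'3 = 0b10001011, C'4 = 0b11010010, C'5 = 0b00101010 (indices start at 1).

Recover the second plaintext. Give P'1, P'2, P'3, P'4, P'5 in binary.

P'1 = 0b11110010, P'2 = 0b00000100, P'3 = 0b10101110, P'4 = 0b10111010, P'5 = 0b10000001

In OFB with a reused IV, both messages share the same keystream S_i, so C_i ⊕ C'_i = P_i ⊕ P'_i and thus P'_i = P_i ⊕ C_i ⊕ C'_i.
P'1: 0b01000010 ⊕ 0b11011101 ⊕ 0b01101101 = 0b11110010.
P'2: 0b11001110 ⊕ 0b00101100 ⊕ 0b11100110 = 0b00000100.
P'3: 0b00000100 ⊕ 0b00100001 ⊕ 0b10001011 = 0b10101110.
P'4: 0b10111000 ⊕ 0b11010000 ⊕ 0b11010010 = 0b10111010.
P'5: 0b00001001 ⊕ 0b10100010 ⊕ 0b00101010 = 0b10000001.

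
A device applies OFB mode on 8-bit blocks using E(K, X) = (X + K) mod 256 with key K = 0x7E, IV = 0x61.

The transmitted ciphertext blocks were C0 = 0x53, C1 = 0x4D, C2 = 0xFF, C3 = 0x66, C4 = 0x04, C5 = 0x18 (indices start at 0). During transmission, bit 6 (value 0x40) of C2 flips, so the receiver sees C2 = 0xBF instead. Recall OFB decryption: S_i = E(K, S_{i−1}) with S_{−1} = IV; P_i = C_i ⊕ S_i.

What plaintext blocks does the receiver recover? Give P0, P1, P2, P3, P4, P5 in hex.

P0 = 0x8C, P1 = 0x10, P2 = 0x64, P3 = 0x3F, P4 = 0xD3, P5 = 0x4D

Only C2 changed, to 0xBF. In OFB, a change in C_i flips the same bit in P_i only; the keystream is unaffected. Decrypting the received ciphertext:
P0: S = E(K, 0x61) = 0xDF; 0x53 ⊕ 0xDF = 0x8C.
P1: S = E(K, 0xDF) = 0x5D; 0x4D ⊕ 0x5D = 0x10.
P2: S = E(K, 0x5D) = 0xDB; 0xBF ⊕ 0xDB = 0x64.
P3: S = E(K, 0xDB) = 0x59; 0x66 ⊕ 0x59 = 0x3F.
P4: S = E(K, 0x59) = 0xD7; 0x04 ⊕ 0xD7 = 0xD3.
P5: S = E(K, 0xD7) = 0x55; 0x18 ⊕ 0x55 = 0x4D.
Blocks that differ from the original plaintext: P2.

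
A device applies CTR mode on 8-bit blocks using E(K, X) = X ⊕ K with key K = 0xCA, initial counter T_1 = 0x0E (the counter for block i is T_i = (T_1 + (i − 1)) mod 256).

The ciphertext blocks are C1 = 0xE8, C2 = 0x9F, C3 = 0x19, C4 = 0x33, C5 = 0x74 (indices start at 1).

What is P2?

CTR decryption: S_i = E(K, T_i) where T_i is the counter for block i; P_i = C_i ⊕ S_i.
P2: T = 0x0F, S = E(K, T) = 0xC5; 0x9F ⊕ 0xC5 = 0x5A.

P2 = 0x5A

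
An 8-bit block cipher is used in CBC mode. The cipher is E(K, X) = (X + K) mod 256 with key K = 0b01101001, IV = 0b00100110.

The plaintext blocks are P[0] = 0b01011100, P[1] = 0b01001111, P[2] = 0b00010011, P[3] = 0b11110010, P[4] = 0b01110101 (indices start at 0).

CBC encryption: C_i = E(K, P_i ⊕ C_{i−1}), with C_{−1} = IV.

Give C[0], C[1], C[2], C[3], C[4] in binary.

C[0] = 0b11100011, C[1] = 0b00010101, C[2] = 0b01101111, C[3] = 0b00000110, C[4] = 0b11011100

C[0]: P[0] ⊕ 0b00100110 = 0b01111010; E(K, 0b01111010) = 0b11100011.
C[1]: P[1] ⊕ 0b11100011 = 0b10101100; E(K, 0b10101100) = 0b00010101.
C[2]: P[2] ⊕ 0b00010101 = 0b00000110; E(K, 0b00000110) = 0b01101111.
C[3]: P[3] ⊕ 0b01101111 = 0b10011101; E(K, 0b10011101) = 0b00000110.
C[4]: P[4] ⊕ 0b00000110 = 0b01110011; E(K, 0b01110011) = 0b11011100.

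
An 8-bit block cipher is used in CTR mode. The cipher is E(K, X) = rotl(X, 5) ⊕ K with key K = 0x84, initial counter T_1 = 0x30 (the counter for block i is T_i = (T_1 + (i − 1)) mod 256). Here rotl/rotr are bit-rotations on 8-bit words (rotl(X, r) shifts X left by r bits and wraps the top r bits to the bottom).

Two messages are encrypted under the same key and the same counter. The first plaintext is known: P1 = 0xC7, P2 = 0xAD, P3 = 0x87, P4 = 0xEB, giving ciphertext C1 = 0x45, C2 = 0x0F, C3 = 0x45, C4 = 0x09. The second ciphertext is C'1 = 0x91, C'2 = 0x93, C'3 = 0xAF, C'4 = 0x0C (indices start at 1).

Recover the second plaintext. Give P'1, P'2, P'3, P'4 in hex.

In CTR with a reused counter, both messages share the same keystream S_i, so C_i ⊕ C'_i = P_i ⊕ P'_i and thus P'_i = P_i ⊕ C_i ⊕ C'_i.
P'1: 0xC7 ⊕ 0x45 ⊕ 0x91 = 0x13.
P'2: 0xAD ⊕ 0x0F ⊕ 0x93 = 0x31.
P'3: 0x87 ⊕ 0x45 ⊕ 0xAF = 0x6D.
P'4: 0xEB ⊕ 0x09 ⊕ 0x0C = 0xEE.

P'1 = 0x13, P'2 = 0x31, P'3 = 0x6D, P'4 = 0xEE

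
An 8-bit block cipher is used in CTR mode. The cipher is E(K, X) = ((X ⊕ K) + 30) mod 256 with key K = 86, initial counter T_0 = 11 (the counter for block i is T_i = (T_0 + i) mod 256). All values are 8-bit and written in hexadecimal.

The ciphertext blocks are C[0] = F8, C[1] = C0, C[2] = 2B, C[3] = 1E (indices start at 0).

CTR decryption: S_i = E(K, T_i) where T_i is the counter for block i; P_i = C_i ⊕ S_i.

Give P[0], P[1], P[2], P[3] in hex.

P[0] = 3F, P[1] = 04, P[2] = EE, P[3] = DC

P[0]: T = 11, S = E(K, T) = C7; F8 ⊕ C7 = 3F.
P[1]: T = 12, S = E(K, T) = C4; C0 ⊕ C4 = 04.
P[2]: T = 13, S = E(K, T) = C5; 2B ⊕ C5 = EE.
P[3]: T = 14, S = E(K, T) = C2; 1E ⊕ C2 = DC.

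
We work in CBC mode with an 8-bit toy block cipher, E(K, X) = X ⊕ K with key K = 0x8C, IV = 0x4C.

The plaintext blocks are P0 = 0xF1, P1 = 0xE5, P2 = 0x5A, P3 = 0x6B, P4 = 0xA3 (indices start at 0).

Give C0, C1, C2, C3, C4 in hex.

C0 = 0x31, C1 = 0x58, C2 = 0x8E, C3 = 0x69, C4 = 0x46

CBC encryption: C_i = E(K, P_i ⊕ C_{i−1}), with C_{−1} = IV.
C0: P0 ⊕ 0x4C = 0xBD; E(K, 0xBD) = 0x31.
C1: P1 ⊕ 0x31 = 0xD4; E(K, 0xD4) = 0x58.
C2: P2 ⊕ 0x58 = 0x02; E(K, 0x02) = 0x8E.
C3: P3 ⊕ 0x8E = 0xE5; E(K, 0xE5) = 0x69.
C4: P4 ⊕ 0x69 = 0xCA; E(K, 0xCA) = 0x46.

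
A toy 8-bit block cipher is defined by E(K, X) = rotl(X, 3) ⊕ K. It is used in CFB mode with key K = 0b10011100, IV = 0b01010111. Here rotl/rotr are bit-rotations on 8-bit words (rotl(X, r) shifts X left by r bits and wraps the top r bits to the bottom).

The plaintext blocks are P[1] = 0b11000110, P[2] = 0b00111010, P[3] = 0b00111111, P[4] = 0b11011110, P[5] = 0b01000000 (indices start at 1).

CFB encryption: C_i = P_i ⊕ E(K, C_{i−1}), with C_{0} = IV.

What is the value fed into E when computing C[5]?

C[1]: E(K, 0b01010111) = 0b00100110; 0b11000110 ⊕ 0b00100110 = 0b11100000.
C[2]: E(K, 0b11100000) = 0b10011011; 0b00111010 ⊕ 0b10011011 = 0b10100001.
C[3]: E(K, 0b10100001) = 0b10010001; 0b00111111 ⊕ 0b10010001 = 0b10101110.
C[4]: E(K, 0b10101110) = 0b11101001; 0b11011110 ⊕ 0b11101001 = 0b00110111.
C[5]: E(K, 0b00110111) = 0b00100101; 0b01000000 ⊕ 0b00100101 = 0b01100101.
So the input to E for block [5] is 0b00110111.

0b00110111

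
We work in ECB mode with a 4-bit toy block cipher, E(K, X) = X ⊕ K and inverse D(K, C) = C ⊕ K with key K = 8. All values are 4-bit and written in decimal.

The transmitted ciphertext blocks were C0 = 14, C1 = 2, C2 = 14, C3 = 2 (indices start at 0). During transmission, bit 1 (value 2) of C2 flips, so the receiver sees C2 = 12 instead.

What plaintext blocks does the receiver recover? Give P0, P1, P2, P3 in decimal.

ECB decryption: P_i = D(K, C_i).
Only C2 changed, to 12. In ECB, a change in C_i affects only P_i. Decrypting the received ciphertext:
P0: D(K, 14) = 6.
P1: D(K, 2) = 10.
P2: D(K, 12) = 4.
P3: D(K, 2) = 10.
Blocks that differ from the original plaintext: P2.

P0 = 6, P1 = 10, P2 = 4, P3 = 10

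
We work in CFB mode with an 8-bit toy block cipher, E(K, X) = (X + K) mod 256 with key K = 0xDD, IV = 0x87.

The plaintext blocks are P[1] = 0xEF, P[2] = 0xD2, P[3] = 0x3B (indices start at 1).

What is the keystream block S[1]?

CFB encryption: C_i = P_i ⊕ E(K, C_{i−1}), with C_{0} = IV.
C[1]: E(K, 0x87) = 0x64; 0xEF ⊕ 0x64 = 0x8B.
So S[1] = 0x64.

0x64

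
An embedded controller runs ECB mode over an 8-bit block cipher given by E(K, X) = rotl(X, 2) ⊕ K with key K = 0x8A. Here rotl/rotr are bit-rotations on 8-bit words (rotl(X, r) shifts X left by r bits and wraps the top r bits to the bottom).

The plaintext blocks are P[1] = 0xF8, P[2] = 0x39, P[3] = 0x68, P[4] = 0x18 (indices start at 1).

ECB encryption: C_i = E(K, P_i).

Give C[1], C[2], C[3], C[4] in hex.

C[1] = 0x69, C[2] = 0x6E, C[3] = 0x2B, C[4] = 0xEA

C[1]: E(K, 0xF8) = 0x69.
C[2]: E(K, 0x39) = 0x6E.
C[3]: E(K, 0x68) = 0x2B.
C[4]: E(K, 0x18) = 0xEA.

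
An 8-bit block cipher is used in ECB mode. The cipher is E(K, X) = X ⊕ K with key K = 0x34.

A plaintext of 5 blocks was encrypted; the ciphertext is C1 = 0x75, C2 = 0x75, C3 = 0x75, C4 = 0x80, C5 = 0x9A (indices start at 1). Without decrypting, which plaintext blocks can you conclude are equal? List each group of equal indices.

ECB encrypts each block independently with the same key, so equal ciphertext blocks imply equal plaintext blocks.
C1 = C2 = C3 = 0x75, so P1 = P2 = P3.

P1 = P2 = P3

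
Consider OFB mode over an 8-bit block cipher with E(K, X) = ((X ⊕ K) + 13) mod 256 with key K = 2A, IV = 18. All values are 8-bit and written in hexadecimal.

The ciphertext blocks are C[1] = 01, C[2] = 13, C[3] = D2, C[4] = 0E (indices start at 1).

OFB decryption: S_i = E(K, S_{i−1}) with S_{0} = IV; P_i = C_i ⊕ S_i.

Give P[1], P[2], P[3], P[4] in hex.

P[1]: S = E(K, 18) = 45; 01 ⊕ 45 = 44.
P[2]: S = E(K, 45) = 82; 13 ⊕ 82 = 91.
P[3]: S = E(K, 82) = BB; D2 ⊕ BB = 69.
P[4]: S = E(K, BB) = A4; 0E ⊕ A4 = AA.

P[1] = 44, P[2] = 91, P[3] = 69, P[4] = AA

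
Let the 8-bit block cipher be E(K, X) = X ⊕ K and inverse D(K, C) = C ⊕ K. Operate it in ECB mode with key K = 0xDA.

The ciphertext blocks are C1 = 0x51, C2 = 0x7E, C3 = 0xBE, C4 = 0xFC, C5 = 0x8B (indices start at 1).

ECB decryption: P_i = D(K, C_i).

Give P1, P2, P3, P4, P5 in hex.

P1 = 0x8B, P2 = 0xA4, P3 = 0x64, P4 = 0x26, P5 = 0x51

P1: D(K, 0x51) = 0x8B.
P2: D(K, 0x7E) = 0xA4.
P3: D(K, 0xBE) = 0x64.
P4: D(K, 0xFC) = 0x26.
P5: D(K, 0x8B) = 0x51.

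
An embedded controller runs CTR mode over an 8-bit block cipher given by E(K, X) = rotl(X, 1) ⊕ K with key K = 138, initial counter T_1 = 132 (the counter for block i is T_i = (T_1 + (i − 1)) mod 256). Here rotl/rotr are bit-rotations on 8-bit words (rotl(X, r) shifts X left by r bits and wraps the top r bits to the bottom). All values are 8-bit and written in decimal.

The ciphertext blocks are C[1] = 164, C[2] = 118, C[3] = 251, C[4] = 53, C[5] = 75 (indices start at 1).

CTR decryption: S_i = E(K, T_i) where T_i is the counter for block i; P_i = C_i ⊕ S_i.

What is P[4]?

P[4]: T = 135, S = E(K, T) = 133; 53 ⊕ 133 = 176.

P[4] = 176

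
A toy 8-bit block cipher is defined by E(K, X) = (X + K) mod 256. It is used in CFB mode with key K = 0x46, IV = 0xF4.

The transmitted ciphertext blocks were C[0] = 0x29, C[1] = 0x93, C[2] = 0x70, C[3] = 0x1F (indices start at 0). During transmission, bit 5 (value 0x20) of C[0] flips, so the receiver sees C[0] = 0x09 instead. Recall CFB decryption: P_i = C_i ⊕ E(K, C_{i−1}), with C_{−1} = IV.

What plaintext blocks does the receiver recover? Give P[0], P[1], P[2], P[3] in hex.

P[0] = 0x33, P[1] = 0xDC, P[2] = 0xA9, P[3] = 0xA9

Only C[0] changed, to 0x09. In CFB, a change in C_i flips the same bit in P_i and garbles P_{i+1}. Decrypting the received ciphertext:
P[0]: E(K, 0xF4) = 0x3A; 0x09 ⊕ 0x3A = 0x33.
P[1]: E(K, 0x09) = 0x4F; 0x93 ⊕ 0x4F = 0xDC.
P[2]: E(K, 0x93) = 0xD9; 0x70 ⊕ 0xD9 = 0xA9.
P[3]: E(K, 0x70) = 0xB6; 0x1F ⊕ 0xB6 = 0xA9.
Blocks that differ from the original plaintext: P[0], P[1].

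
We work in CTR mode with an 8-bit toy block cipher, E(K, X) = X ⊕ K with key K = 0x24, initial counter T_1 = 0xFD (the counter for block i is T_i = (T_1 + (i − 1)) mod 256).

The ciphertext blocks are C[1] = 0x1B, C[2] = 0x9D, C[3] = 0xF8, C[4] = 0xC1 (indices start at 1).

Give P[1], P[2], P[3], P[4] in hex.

P[1] = 0xC2, P[2] = 0x47, P[3] = 0x23, P[4] = 0xE5

CTR decryption: S_i = E(K, T_i) where T_i is the counter for block i; P_i = C_i ⊕ S_i.
P[1]: T = 0xFD, S = E(K, T) = 0xD9; 0x1B ⊕ 0xD9 = 0xC2.
P[2]: T = 0xFE, S = E(K, T) = 0xDA; 0x9D ⊕ 0xDA = 0x47.
P[3]: T = 0xFF, S = E(K, T) = 0xDB; 0xF8 ⊕ 0xDB = 0x23.
P[4]: T = 0x00, S = E(K, T) = 0x24; 0xC1 ⊕ 0x24 = 0xE5.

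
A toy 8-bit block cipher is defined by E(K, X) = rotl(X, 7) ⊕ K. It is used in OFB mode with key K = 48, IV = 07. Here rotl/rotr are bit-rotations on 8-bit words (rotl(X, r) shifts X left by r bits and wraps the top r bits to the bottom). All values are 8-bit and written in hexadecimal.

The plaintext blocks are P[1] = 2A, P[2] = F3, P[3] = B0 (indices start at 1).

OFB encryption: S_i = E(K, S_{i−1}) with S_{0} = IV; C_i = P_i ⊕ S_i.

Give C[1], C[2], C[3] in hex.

C[1]: S = E(K, 07) = CB; 2A ⊕ CB = E1.
C[2]: S = E(K, CB) = AD; F3 ⊕ AD = 5E.
C[3]: S = E(K, AD) = 9E; B0 ⊕ 9E = 2E.

C[1] = E1, C[2] = 5E, C[3] = 2E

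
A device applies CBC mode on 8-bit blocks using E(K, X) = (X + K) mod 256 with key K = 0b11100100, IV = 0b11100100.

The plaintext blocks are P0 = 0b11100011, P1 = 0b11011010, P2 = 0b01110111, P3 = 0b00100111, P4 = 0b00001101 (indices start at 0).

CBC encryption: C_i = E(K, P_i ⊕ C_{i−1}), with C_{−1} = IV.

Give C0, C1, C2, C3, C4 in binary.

C0: P0 ⊕ 0b11100100 = 0b00000111; E(K, 0b00000111) = 0b11101011.
C1: P1 ⊕ 0b11101011 = 0b00110001; E(K, 0b00110001) = 0b00010101.
C2: P2 ⊕ 0b00010101 = 0b01100010; E(K, 0b01100010) = 0b01000110.
C3: P3 ⊕ 0b01000110 = 0b01100001; E(K, 0b01100001) = 0b01000101.
C4: P4 ⊕ 0b01000101 = 0b01001000; E(K, 0b01001000) = 0b00101100.

C0 = 0b11101011, C1 = 0b00010101, C2 = 0b01000110, C3 = 0b01000101, C4 = 0b00101100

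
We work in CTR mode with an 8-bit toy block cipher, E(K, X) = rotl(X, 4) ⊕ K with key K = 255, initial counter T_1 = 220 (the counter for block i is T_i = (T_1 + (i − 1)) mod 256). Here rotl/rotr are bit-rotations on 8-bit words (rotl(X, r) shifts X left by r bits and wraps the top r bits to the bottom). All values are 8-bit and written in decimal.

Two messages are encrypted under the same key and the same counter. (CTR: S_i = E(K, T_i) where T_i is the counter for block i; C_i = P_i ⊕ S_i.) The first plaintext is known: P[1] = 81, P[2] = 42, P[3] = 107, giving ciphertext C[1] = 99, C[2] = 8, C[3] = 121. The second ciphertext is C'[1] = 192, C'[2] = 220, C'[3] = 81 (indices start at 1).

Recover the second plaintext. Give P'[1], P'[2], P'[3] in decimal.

P'[1] = 242, P'[2] = 254, P'[3] = 67

In CTR with a reused counter, both messages share the same keystream S_i, so C_i ⊕ C'_i = P_i ⊕ P'_i and thus P'_i = P_i ⊕ C_i ⊕ C'_i.
P'[1]: 81 ⊕ 99 ⊕ 192 = 242.
P'[2]: 42 ⊕ 8 ⊕ 220 = 254.
P'[3]: 107 ⊕ 121 ⊕ 81 = 67.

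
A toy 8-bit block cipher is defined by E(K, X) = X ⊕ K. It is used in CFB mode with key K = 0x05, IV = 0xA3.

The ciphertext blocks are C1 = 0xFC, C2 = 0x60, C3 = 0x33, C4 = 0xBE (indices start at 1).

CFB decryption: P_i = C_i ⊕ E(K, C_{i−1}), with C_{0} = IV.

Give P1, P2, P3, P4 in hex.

P1: E(K, 0xA3) = 0xA6; 0xFC ⊕ 0xA6 = 0x5A.
P2: E(K, 0xFC) = 0xF9; 0x60 ⊕ 0xF9 = 0x99.
P3: E(K, 0x60) = 0x65; 0x33 ⊕ 0x65 = 0x56.
P4: E(K, 0x33) = 0x36; 0xBE ⊕ 0x36 = 0x88.

P1 = 0x5A, P2 = 0x99, P3 = 0x56, P4 = 0x88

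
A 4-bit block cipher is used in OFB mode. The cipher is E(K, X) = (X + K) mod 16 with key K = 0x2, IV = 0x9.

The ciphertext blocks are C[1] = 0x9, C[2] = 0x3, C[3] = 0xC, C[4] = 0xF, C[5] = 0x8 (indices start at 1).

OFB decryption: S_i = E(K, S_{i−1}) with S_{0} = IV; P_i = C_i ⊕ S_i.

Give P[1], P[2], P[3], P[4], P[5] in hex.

P[1]: S = E(K, 0x9) = 0xB; 0x9 ⊕ 0xB = 0x2.
P[2]: S = E(K, 0xB) = 0xD; 0x3 ⊕ 0xD = 0xE.
P[3]: S = E(K, 0xD) = 0xF; 0xC ⊕ 0xF = 0x3.
P[4]: S = E(K, 0xF) = 0x1; 0xF ⊕ 0x1 = 0xE.
P[5]: S = E(K, 0x1) = 0x3; 0x8 ⊕ 0x3 = 0xB.

P[1] = 0x2, P[2] = 0xE, P[3] = 0x3, P[4] = 0xE, P[5] = 0xB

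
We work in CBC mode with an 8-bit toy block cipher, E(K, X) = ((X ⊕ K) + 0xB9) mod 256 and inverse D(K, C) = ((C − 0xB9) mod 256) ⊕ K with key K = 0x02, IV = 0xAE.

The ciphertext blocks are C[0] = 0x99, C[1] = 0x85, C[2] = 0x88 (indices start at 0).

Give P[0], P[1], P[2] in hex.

CBC decryption: P_i = D(K, C_i) ⊕ C_{i−1}, with C_{−1} = IV.
P[0]: D(K, 0x99) = 0xE2; 0xE2 ⊕ 0xAE = 0x4C.
P[1]: D(K, 0x85) = 0xCE; 0xCE ⊕ 0x99 = 0x57.
P[2]: D(K, 0x88) = 0xCD; 0xCD ⊕ 0x85 = 0x48.

P[0] = 0x4C, P[1] = 0x57, P[2] = 0x48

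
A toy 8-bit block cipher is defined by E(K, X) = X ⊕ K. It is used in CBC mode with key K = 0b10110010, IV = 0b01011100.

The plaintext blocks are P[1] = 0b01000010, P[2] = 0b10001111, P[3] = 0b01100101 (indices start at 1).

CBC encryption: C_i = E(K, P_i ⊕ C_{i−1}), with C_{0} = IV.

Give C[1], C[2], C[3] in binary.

C[1]: P[1] ⊕ 0b01011100 = 0b00011110; E(K, 0b00011110) = 0b10101100.
C[2]: P[2] ⊕ 0b10101100 = 0b00100011; E(K, 0b00100011) = 0b10010001.
C[3]: P[3] ⊕ 0b10010001 = 0b11110100; E(K, 0b11110100) = 0b01000110.

C[1] = 0b10101100, C[2] = 0b10010001, C[3] = 0b01000110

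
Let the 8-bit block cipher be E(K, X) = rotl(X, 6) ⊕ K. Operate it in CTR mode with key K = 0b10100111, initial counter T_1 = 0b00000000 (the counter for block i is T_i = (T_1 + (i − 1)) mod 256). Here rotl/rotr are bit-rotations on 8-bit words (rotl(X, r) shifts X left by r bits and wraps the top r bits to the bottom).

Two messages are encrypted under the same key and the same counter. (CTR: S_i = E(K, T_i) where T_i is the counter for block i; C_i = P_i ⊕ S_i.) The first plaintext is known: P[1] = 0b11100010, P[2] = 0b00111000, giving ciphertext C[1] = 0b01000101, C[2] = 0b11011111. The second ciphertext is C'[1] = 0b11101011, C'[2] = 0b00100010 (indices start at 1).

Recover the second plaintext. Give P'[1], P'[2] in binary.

In CTR with a reused counter, both messages share the same keystream S_i, so C_i ⊕ C'_i = P_i ⊕ P'_i and thus P'_i = P_i ⊕ C_i ⊕ C'_i.
P'[1]: 0b11100010 ⊕ 0b01000101 ⊕ 0b11101011 = 0b01001100.
P'[2]: 0b00111000 ⊕ 0b11011111 ⊕ 0b00100010 = 0b11000101.

P'[1] = 0b01001100, P'[2] = 0b11000101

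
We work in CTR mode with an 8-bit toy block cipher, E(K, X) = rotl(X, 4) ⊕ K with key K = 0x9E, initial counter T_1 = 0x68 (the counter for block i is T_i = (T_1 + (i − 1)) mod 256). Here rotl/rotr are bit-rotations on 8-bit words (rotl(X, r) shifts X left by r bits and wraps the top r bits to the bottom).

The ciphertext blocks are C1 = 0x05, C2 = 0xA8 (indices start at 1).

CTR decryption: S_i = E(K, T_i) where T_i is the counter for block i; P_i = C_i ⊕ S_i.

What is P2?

P2: T = 0x69, S = E(K, T) = 0x08; 0xA8 ⊕ 0x08 = 0xA0.

P2 = 0xA0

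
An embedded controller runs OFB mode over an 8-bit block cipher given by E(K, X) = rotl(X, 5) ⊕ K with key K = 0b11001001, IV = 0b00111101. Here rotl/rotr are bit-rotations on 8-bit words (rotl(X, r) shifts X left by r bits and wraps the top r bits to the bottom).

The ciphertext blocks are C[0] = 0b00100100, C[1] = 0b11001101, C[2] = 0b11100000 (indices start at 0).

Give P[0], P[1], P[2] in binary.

OFB decryption: S_i = E(K, S_{i−1}) with S_{−1} = IV; P_i = C_i ⊕ S_i.
P[0]: S = E(K, 0b00111101) = 0b01101110; 0b00100100 ⊕ 0b01101110 = 0b01001010.
P[1]: S = E(K, 0b01101110) = 0b00000100; 0b11001101 ⊕ 0b00000100 = 0b11001001.
P[2]: S = E(K, 0b00000100) = 0b01001001; 0b11100000 ⊕ 0b01001001 = 0b10101001.

P[0] = 0b01001010, P[1] = 0b11001001, P[2] = 0b10101001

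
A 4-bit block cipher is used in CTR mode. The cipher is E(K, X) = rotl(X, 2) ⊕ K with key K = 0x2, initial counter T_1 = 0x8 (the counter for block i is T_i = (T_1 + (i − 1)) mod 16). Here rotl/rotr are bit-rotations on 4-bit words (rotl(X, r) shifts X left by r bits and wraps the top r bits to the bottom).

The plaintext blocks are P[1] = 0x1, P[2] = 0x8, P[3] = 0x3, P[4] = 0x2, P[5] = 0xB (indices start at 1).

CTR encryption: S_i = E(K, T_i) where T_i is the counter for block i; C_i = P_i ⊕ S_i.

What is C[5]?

C[1]: T = 0x8, S = E(K, T) = 0x0; 0x1 ⊕ 0x0 = 0x1.
C[2]: T = 0x9, S = E(K, T) = 0x4; 0x8 ⊕ 0x4 = 0xC.
C[3]: T = 0xA, S = E(K, T) = 0x8; 0x3 ⊕ 0x8 = 0xB.
C[4]: T = 0xB, S = E(K, T) = 0xC; 0x2 ⊕ 0xC = 0xE.
C[5]: T = 0xC, S = E(K, T) = 0x1; 0xB ⊕ 0x1 = 0xA.

C[5] = 0xA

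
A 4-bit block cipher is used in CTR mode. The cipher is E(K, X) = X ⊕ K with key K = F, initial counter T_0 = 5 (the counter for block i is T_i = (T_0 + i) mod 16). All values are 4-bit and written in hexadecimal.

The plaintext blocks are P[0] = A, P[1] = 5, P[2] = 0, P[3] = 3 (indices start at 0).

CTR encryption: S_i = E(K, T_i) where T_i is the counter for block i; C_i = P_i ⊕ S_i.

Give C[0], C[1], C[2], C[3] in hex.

C[0]: T = 5, S = E(K, T) = A; A ⊕ A = 0.
C[1]: T = 6, S = E(K, T) = 9; 5 ⊕ 9 = C.
C[2]: T = 7, S = E(K, T) = 8; 0 ⊕ 8 = 8.
C[3]: T = 8, S = E(K, T) = 7; 3 ⊕ 7 = 4.

C[0] = 0, C[1] = C, C[2] = 8, C[3] = 4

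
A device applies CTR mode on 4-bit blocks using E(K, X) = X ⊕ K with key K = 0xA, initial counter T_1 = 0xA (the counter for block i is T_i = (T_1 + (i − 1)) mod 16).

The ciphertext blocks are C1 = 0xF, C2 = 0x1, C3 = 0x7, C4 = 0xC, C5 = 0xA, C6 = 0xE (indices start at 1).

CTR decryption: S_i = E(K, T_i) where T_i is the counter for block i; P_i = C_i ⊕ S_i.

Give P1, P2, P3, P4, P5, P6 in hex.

P1: T = 0xA, S = E(K, T) = 0x0; 0xF ⊕ 0x0 = 0xF.
P2: T = 0xB, S = E(K, T) = 0x1; 0x1 ⊕ 0x1 = 0x0.
P3: T = 0xC, S = E(K, T) = 0x6; 0x7 ⊕ 0x6 = 0x1.
P4: T = 0xD, S = E(K, T) = 0x7; 0xC ⊕ 0x7 = 0xB.
P5: T = 0xE, S = E(K, T) = 0x4; 0xA ⊕ 0x4 = 0xE.
P6: T = 0xF, S = E(K, T) = 0x5; 0xE ⊕ 0x5 = 0xB.

P1 = 0xF, P2 = 0x0, P3 = 0x1, P4 = 0xB, P5 = 0xE, P6 = 0xB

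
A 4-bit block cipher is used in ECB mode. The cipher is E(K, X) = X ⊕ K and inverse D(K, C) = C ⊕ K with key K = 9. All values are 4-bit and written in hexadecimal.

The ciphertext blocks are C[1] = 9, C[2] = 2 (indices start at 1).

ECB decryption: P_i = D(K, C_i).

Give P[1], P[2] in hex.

P[1] = 0, P[2] = B

P[1]: D(K, 9) = 0.
P[2]: D(K, 2) = B.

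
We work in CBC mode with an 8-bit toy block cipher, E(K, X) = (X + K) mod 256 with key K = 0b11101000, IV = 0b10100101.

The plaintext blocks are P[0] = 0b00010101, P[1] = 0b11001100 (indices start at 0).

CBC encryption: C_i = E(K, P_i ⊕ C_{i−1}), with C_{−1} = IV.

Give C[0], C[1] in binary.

C[0]: P[0] ⊕ 0b10100101 = 0b10110000; E(K, 0b10110000) = 0b10011000.
C[1]: P[1] ⊕ 0b10011000 = 0b01010100; E(K, 0b01010100) = 0b00111100.

C[0] = 0b10011000, C[1] = 0b00111100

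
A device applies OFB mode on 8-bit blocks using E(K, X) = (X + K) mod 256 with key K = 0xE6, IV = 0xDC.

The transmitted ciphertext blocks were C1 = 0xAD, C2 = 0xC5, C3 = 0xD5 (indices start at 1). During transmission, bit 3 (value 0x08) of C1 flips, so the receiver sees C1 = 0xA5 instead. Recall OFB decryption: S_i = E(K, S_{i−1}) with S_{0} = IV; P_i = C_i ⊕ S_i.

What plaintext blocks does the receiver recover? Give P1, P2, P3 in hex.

Only C1 changed, to 0xA5. In OFB, a change in C_i flips the same bit in P_i only; the keystream is unaffected. Decrypting the received ciphertext:
P1: S = E(K, 0xDC) = 0xC2; 0xA5 ⊕ 0xC2 = 0x67.
P2: S = E(K, 0xC2) = 0xA8; 0xC5 ⊕ 0xA8 = 0x6D.
P3: S = E(K, 0xA8) = 0x8E; 0xD5 ⊕ 0x8E = 0x5B.
Blocks that differ from the original plaintext: P1.

P1 = 0x67, P2 = 0x6D, P3 = 0x5B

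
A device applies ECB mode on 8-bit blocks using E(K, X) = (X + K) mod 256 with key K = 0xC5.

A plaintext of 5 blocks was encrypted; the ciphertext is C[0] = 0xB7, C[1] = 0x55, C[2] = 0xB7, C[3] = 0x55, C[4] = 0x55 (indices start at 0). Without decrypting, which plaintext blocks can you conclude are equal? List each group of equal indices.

ECB encrypts each block independently with the same key, so equal ciphertext blocks imply equal plaintext blocks.
C[0] = C[2] = 0xB7, so P[0] = P[2].
C[1] = C[3] = C[4] = 0x55, so P[1] = P[3] = P[4].

P[0] = P[2]; P[1] = P[3] = P[4]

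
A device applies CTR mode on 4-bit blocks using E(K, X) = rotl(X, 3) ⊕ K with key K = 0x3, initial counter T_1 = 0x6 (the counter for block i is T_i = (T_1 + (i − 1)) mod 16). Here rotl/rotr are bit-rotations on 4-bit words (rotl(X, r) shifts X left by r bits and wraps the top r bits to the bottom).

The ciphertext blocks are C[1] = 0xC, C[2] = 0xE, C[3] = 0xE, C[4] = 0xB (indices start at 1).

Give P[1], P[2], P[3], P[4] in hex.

CTR decryption: S_i = E(K, T_i) where T_i is the counter for block i; P_i = C_i ⊕ S_i.
P[1]: T = 0x6, S = E(K, T) = 0x0; 0xC ⊕ 0x0 = 0xC.
P[2]: T = 0x7, S = E(K, T) = 0x8; 0xE ⊕ 0x8 = 0x6.
P[3]: T = 0x8, S = E(K, T) = 0x7; 0xE ⊕ 0x7 = 0x9.
P[4]: T = 0x9, S = E(K, T) = 0xF; 0xB ⊕ 0xF = 0x4.

P[1] = 0xC, P[2] = 0x6, P[3] = 0x9, P[4] = 0x4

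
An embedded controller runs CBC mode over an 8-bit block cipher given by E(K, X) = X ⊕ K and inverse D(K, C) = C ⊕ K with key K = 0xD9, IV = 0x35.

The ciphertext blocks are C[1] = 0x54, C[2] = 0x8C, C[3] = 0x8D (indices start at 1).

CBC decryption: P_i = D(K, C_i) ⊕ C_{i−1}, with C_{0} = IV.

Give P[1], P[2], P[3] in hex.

P[1] = 0xB8, P[2] = 0x01, P[3] = 0xD8

P[1]: D(K, 0x54) = 0x8D; 0x8D ⊕ 0x35 = 0xB8.
P[2]: D(K, 0x8C) = 0x55; 0x55 ⊕ 0x54 = 0x01.
P[3]: D(K, 0x8D) = 0x54; 0x54 ⊕ 0x8C = 0xD8.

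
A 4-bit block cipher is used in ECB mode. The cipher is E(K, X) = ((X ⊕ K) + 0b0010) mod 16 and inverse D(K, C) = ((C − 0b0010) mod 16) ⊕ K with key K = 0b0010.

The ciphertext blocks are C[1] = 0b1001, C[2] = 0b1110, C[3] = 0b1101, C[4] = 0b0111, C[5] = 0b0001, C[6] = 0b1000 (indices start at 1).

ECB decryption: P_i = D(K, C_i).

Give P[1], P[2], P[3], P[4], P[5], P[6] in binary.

P[1]: D(K, 0b1001) = 0b0101.
P[2]: D(K, 0b1110) = 0b1110.
P[3]: D(K, 0b1101) = 0b1001.
P[4]: D(K, 0b0111) = 0b0111.
P[5]: D(K, 0b0001) = 0b1101.
P[6]: D(K, 0b1000) = 0b0100.

P[1] = 0b0101, P[2] = 0b1110, P[3] = 0b1001, P[4] = 0b0111, P[5] = 0b1101, P[6] = 0b0100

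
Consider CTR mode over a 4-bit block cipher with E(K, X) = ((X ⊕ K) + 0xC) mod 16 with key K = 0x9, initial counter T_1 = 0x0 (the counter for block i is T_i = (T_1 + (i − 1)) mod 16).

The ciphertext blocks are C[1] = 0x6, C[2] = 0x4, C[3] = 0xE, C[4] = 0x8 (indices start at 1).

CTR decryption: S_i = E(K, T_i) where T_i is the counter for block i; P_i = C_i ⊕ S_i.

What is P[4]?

P[4]: T = 0x3, S = E(K, T) = 0x6; 0x8 ⊕ 0x6 = 0xE.

P[4] = 0xE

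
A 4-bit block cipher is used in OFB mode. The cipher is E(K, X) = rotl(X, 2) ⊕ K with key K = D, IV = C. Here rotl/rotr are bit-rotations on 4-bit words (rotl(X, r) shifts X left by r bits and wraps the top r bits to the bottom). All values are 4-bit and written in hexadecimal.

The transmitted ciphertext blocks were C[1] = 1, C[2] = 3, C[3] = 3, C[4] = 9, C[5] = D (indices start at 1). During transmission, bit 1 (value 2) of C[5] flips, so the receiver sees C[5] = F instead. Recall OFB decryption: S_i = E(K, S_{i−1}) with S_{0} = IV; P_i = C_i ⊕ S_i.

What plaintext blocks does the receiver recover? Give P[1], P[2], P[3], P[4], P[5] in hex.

Only C[5] changed, to F. In OFB, a change in C_i flips the same bit in P_i only; the keystream is unaffected. Decrypting the received ciphertext:
P[1]: S = E(K, C) = E; 1 ⊕ E = F.
P[2]: S = E(K, E) = 6; 3 ⊕ 6 = 5.
P[3]: S = E(K, 6) = 4; 3 ⊕ 4 = 7.
P[4]: S = E(K, 4) = C; 9 ⊕ C = 5.
P[5]: S = E(K, C) = E; F ⊕ E = 1.
Blocks that differ from the original plaintext: P[5].

P[1] = F, P[2] = 5, P[3] = 7, P[4] = 5, P[5] = 1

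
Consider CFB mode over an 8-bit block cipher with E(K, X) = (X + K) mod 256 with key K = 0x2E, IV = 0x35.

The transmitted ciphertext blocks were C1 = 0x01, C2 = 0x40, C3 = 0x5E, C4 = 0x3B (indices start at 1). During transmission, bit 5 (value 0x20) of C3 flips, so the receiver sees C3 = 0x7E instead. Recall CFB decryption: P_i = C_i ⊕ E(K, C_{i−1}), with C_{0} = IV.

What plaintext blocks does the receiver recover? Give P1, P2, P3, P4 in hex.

P1 = 0x62, P2 = 0x6F, P3 = 0x10, P4 = 0x97

Only C3 changed, to 0x7E. In CFB, a change in C_i flips the same bit in P_i and garbles P_{i+1}. Decrypting the received ciphertext:
P1: E(K, 0x35) = 0x63; 0x01 ⊕ 0x63 = 0x62.
P2: E(K, 0x01) = 0x2F; 0x40 ⊕ 0x2F = 0x6F.
P3: E(K, 0x40) = 0x6E; 0x7E ⊕ 0x6E = 0x10.
P4: E(K, 0x7E) = 0xAC; 0x3B ⊕ 0xAC = 0x97.
Blocks that differ from the original plaintext: P3, P4.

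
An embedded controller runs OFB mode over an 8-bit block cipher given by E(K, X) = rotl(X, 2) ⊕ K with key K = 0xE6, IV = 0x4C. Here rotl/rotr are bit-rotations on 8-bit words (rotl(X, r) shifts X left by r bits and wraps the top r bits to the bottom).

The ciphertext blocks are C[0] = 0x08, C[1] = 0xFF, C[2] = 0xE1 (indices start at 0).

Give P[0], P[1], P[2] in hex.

P[0] = 0xDF, P[1] = 0x46, P[2] = 0xE1

OFB decryption: S_i = E(K, S_{i−1}) with S_{−1} = IV; P_i = C_i ⊕ S_i.
P[0]: S = E(K, 0x4C) = 0xD7; 0x08 ⊕ 0xD7 = 0xDF.
P[1]: S = E(K, 0xD7) = 0xB9; 0xFF ⊕ 0xB9 = 0x46.
P[2]: S = E(K, 0xB9) = 0x00; 0xE1 ⊕ 0x00 = 0xE1.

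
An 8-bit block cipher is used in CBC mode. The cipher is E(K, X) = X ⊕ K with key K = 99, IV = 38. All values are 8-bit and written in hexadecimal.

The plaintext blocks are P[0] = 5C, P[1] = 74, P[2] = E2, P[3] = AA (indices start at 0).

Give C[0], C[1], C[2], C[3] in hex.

C[0] = FD, C[1] = 10, C[2] = 6B, C[3] = 58

CBC encryption: C_i = E(K, P_i ⊕ C_{i−1}), with C_{−1} = IV.
C[0]: P[0] ⊕ 38 = 64; E(K, 64) = FD.
C[1]: P[1] ⊕ FD = 89; E(K, 89) = 10.
C[2]: P[2] ⊕ 10 = F2; E(K, F2) = 6B.
C[3]: P[3] ⊕ 6B = C1; E(K, C1) = 58.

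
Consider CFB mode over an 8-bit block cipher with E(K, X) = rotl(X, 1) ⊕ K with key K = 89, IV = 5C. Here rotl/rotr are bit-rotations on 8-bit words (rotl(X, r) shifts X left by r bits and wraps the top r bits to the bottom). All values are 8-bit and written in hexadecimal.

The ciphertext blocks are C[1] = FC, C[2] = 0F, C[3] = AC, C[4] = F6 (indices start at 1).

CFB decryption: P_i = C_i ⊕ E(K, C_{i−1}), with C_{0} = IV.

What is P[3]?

P[3]: E(K, 0F) = 97; AC ⊕ 97 = 3B.

P[3] = 3B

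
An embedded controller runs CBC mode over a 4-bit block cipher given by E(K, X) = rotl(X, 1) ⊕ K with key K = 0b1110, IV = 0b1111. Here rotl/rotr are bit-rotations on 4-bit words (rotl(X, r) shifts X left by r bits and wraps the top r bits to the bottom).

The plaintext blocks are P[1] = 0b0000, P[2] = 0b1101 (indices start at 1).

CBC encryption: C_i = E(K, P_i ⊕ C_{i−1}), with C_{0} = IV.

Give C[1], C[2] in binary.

C[1]: P[1] ⊕ 0b1111 = 0b1111; E(K, 0b1111) = 0b0001.
C[2]: P[2] ⊕ 0b0001 = 0b1100; E(K, 0b1100) = 0b0111.

C[1] = 0b0001, C[2] = 0b0111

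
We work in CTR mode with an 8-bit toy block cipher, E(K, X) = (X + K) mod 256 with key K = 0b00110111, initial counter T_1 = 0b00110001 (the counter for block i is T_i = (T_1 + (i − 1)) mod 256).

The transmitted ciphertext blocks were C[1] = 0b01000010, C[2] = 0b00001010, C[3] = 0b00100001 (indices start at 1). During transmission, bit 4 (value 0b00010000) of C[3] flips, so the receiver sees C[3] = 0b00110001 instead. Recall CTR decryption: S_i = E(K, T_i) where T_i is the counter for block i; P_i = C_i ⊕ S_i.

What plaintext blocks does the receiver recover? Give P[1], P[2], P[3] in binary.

Only C[3] changed, to 0b00110001. In CTR, a change in C_i flips the same bit in P_i only; the keystream is unaffected. Decrypting the received ciphertext:
P[1]: T = 0b00110001, S = E(K, T) = 0b01101000; 0b01000010 ⊕ 0b01101000 = 0b00101010.
P[2]: T = 0b00110010, S = E(K, T) = 0b01101001; 0b00001010 ⊕ 0b01101001 = 0b01100011.
P[3]: T = 0b00110011, S = E(K, T) = 0b01101010; 0b00110001 ⊕ 0b01101010 = 0b01011011.
Blocks that differ from the original plaintext: P[3].

P[1] = 0b00101010, P[2] = 0b01100011, P[3] = 0b01011011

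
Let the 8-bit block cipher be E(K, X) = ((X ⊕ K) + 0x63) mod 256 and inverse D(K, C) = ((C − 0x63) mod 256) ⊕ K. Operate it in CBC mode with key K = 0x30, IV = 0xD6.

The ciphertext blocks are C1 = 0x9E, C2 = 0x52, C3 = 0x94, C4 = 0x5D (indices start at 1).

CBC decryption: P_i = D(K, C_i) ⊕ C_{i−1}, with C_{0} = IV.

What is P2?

P2: D(K, 0x52) = 0xDF; 0xDF ⊕ 0x9E = 0x41.

P2 = 0x41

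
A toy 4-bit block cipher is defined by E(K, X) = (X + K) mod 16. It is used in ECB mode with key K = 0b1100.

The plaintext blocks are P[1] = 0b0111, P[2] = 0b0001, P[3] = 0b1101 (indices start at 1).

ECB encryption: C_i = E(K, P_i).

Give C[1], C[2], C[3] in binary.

C[1]: E(K, 0b0111) = 0b0011.
C[2]: E(K, 0b0001) = 0b1101.
C[3]: E(K, 0b1101) = 0b1001.

C[1] = 0b0011, C[2] = 0b1101, C[3] = 0b1001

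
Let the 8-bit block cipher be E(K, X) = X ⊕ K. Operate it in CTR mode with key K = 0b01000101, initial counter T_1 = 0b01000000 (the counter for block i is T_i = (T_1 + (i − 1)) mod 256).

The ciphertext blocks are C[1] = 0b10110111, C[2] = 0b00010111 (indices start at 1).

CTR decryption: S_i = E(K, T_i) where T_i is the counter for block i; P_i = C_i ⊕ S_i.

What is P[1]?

P[1]: T = 0b01000000, S = E(K, T) = 0b00000101; 0b10110111 ⊕ 0b00000101 = 0b10110010.

P[1] = 0b10110010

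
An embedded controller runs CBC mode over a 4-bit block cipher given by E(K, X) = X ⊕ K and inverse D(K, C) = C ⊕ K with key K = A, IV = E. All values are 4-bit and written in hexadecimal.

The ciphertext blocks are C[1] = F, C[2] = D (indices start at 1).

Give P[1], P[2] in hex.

CBC decryption: P_i = D(K, C_i) ⊕ C_{i−1}, with C_{0} = IV.
P[1]: D(K, F) = 5; 5 ⊕ E = B.
P[2]: D(K, D) = 7; 7 ⊕ F = 8.

P[1] = B, P[2] = 8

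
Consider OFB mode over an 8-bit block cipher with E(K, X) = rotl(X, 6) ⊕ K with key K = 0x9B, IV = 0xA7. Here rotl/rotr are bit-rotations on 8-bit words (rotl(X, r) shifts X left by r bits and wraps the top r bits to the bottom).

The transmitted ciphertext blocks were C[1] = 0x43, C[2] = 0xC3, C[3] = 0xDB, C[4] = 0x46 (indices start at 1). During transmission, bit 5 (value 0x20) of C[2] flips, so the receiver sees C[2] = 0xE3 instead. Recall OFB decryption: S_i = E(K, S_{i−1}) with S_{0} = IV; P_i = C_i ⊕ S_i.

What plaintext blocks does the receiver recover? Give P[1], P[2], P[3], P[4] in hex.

Only C[2] changed, to 0xE3. In OFB, a change in C_i flips the same bit in P_i only; the keystream is unaffected. Decrypting the received ciphertext:
P[1]: S = E(K, 0xA7) = 0x72; 0x43 ⊕ 0x72 = 0x31.
P[2]: S = E(K, 0x72) = 0x07; 0xE3 ⊕ 0x07 = 0xE4.
P[3]: S = E(K, 0x07) = 0x5A; 0xDB ⊕ 0x5A = 0x81.
P[4]: S = E(K, 0x5A) = 0x0D; 0x46 ⊕ 0x0D = 0x4B.
Blocks that differ from the original plaintext: P[2].

P[1] = 0x31, P[2] = 0xE4, P[3] = 0x81, P[4] = 0x4B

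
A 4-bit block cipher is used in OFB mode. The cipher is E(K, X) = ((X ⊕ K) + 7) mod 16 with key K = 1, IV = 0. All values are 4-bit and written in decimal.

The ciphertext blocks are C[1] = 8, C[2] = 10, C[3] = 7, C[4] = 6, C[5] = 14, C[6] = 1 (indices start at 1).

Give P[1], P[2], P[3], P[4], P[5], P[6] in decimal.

OFB decryption: S_i = E(K, S_{i−1}) with S_{0} = IV; P_i = C_i ⊕ S_i.
P[1]: S = E(K, 0) = 8; 8 ⊕ 8 = 0.
P[2]: S = E(K, 8) = 0; 10 ⊕ 0 = 10.
P[3]: S = E(K, 0) = 8; 7 ⊕ 8 = 15.
P[4]: S = E(K, 8) = 0; 6 ⊕ 0 = 6.
P[5]: S = E(K, 0) = 8; 14 ⊕ 8 = 6.
P[6]: S = E(K, 8) = 0; 1 ⊕ 0 = 1.

P[1] = 0, P[2] = 10, P[3] = 15, P[4] = 6, P[5] = 6, P[6] = 1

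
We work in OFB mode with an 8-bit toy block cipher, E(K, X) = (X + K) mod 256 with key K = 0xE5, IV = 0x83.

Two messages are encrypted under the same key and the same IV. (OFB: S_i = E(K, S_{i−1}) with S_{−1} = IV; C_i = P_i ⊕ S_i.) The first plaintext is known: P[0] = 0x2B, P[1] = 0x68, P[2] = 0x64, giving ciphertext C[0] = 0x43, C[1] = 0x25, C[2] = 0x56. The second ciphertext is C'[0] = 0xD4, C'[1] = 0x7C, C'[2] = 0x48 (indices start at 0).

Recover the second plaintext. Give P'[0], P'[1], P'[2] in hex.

In OFB with a reused IV, both messages share the same keystream S_i, so C_i ⊕ C'_i = P_i ⊕ P'_i and thus P'_i = P_i ⊕ C_i ⊕ C'_i.
P'[0]: 0x2B ⊕ 0x43 ⊕ 0xD4 = 0xBC.
P'[1]: 0x68 ⊕ 0x25 ⊕ 0x7C = 0x31.
P'[2]: 0x64 ⊕ 0x56 ⊕ 0x48 = 0x7A.

P'[0] = 0xBC, P'[1] = 0x31, P'[2] = 0x7A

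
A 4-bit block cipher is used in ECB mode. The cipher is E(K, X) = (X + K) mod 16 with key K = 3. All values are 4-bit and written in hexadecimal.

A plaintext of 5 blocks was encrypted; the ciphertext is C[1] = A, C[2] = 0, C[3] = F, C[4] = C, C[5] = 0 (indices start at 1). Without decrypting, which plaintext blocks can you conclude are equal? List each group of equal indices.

P[2] = P[5]

ECB encrypts each block independently with the same key, so equal ciphertext blocks imply equal plaintext blocks.
C[2] = C[5] = 0, so P[2] = P[5].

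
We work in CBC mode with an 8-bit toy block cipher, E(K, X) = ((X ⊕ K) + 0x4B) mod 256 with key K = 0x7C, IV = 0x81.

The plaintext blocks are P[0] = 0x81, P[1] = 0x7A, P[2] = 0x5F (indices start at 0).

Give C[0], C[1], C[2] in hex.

CBC encryption: C_i = E(K, P_i ⊕ C_{i−1}), with C_{−1} = IV.
C[0]: P[0] ⊕ 0x81 = 0x00; E(K, 0x00) = 0xC7.
C[1]: P[1] ⊕ 0xC7 = 0xBD; E(K, 0xBD) = 0x0C.
C[2]: P[2] ⊕ 0x0C = 0x53; E(K, 0x53) = 0x7A.

C[0] = 0xC7, C[1] = 0x0C, C[2] = 0x7A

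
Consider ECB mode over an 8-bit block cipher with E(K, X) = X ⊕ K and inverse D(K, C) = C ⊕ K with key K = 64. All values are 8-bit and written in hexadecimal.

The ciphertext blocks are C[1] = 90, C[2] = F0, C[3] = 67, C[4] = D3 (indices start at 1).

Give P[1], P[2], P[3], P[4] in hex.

P[1] = F4, P[2] = 94, P[3] = 03, P[4] = B7

ECB decryption: P_i = D(K, C_i).
P[1]: D(K, 90) = F4.
P[2]: D(K, F0) = 94.
P[3]: D(K, 67) = 03.
P[4]: D(K, D3) = B7.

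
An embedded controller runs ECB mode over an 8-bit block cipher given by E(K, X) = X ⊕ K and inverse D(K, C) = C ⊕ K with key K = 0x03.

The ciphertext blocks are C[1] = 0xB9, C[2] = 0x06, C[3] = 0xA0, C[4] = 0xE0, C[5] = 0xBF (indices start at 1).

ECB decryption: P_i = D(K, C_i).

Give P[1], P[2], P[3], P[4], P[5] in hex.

P[1] = 0xBA, P[2] = 0x05, P[3] = 0xA3, P[4] = 0xE3, P[5] = 0xBC

P[1]: D(K, 0xB9) = 0xBA.
P[2]: D(K, 0x06) = 0x05.
P[3]: D(K, 0xA0) = 0xA3.
P[4]: D(K, 0xE0) = 0xE3.
P[5]: D(K, 0xBF) = 0xBC.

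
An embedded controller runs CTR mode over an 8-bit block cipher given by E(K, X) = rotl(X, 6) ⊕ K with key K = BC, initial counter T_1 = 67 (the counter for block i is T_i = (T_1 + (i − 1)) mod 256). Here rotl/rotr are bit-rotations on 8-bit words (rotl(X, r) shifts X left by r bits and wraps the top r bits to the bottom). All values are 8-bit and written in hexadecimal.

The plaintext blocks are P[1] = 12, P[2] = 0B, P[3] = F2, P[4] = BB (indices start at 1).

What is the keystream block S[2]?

CTR encryption: S_i = E(K, T_i) where T_i is the counter for block i; C_i = P_i ⊕ S_i.
C[1]: T = 67, S = E(K, T) = 65; 12 ⊕ 65 = 77.
C[2]: T = 68, S = E(K, T) = A6; 0B ⊕ A6 = AD.
So S[2] = A6.

A6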